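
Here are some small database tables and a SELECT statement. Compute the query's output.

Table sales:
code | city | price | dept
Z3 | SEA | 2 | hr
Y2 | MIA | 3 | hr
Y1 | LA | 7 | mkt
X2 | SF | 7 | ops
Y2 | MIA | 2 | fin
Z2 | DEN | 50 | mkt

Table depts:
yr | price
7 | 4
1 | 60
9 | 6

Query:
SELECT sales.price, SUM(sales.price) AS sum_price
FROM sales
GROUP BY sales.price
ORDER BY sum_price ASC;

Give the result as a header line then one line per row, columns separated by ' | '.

== RESULT ==
sales.price | sum_price
3 | 3
2 | 4
7 | 14
50 | 50

Derivation:
After GROUP BY (4 rows):
sales.price | sum_price
2 | 4
3 | 3
7 | 14
50 | 50
After ORDER BY (4 rows):
sales.price | sum_price
3 | 3
2 | 4
7 | 14
50 | 50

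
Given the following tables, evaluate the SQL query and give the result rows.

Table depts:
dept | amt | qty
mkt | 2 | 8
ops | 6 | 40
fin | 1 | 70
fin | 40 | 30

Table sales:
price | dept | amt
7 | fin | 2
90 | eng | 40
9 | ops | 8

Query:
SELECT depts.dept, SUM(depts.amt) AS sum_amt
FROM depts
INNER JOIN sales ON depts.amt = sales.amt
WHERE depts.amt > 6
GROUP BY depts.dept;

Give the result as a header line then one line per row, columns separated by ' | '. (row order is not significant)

After JOIN sales (2 rows):
depts.dept | depts.amt | depts.qty | sales.price | sales.dept | sales.amt
mkt | 2 | 8 | 7 | fin | 2
fin | 40 | 30 | 90 | eng | 40
After WHERE (1 rows):
depts.dept | depts.amt | depts.qty | sales.price | sales.dept | sales.amt
fin | 40 | 30 | 90 | eng | 40
After GROUP BY (1 rows):
depts.dept | sum_amt
fin | 40

== RESULT ==
depts.dept | sum_amt
fin | 40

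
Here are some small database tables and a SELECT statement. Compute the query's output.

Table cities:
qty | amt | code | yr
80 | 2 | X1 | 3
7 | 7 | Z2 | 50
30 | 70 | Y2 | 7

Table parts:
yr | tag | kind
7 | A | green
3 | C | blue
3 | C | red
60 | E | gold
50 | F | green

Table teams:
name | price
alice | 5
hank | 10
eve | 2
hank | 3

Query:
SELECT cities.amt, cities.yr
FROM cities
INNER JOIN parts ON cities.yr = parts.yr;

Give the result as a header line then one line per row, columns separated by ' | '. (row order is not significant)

== RESULT ==
cities.amt | cities.yr
2 | 3
2 | 3
7 | 50
70 | 7

Derivation:
After JOIN parts (4 rows):
cities.qty | cities.amt | cities.code | cities.yr | parts.yr | parts.tag | parts.kind
80 | 2 | X1 | 3 | 3 | C | blue
80 | 2 | X1 | 3 | 3 | C | red
7 | 7 | Z2 | 50 | 50 | F | green
30 | 70 | Y2 | 7 | 7 | A | green
After SELECT (4 rows):
cities.amt | cities.yr
2 | 3
2 | 3
7 | 50
70 | 7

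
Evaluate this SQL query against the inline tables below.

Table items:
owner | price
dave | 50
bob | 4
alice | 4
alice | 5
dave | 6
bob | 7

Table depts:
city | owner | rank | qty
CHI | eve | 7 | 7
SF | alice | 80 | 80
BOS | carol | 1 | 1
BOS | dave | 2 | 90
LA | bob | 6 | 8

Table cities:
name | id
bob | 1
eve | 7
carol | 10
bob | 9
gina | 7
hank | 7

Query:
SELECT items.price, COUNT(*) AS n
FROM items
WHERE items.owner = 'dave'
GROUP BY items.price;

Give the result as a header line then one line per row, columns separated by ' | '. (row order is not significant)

After WHERE (2 rows):
items.owner | items.price
dave | 50
dave | 6
After GROUP BY (2 rows):
items.price | n
50 | 1
6 | 1

== RESULT ==
items.price | n
50 | 1
6 | 1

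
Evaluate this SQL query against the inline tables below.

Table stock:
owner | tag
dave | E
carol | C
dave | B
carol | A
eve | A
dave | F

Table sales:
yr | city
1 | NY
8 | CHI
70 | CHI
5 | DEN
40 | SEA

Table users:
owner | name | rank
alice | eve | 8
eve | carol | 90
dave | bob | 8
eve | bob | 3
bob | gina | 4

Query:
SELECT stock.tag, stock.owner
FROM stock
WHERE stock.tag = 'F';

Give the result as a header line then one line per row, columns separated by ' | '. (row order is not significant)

== RESULT ==
stock.tag | stock.owner
F | dave

Derivation:
After WHERE (1 rows):
stock.owner | stock.tag
dave | F
After SELECT (1 rows):
stock.tag | stock.owner
F | dave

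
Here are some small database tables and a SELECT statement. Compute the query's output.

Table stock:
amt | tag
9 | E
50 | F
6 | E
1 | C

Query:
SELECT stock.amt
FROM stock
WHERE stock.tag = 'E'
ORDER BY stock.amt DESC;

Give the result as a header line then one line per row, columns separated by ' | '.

After WHERE (2 rows):
stock.amt | stock.tag
9 | E
6 | E
After SELECT (2 rows):
stock.amt
9
6
After ORDER BY (2 rows):
stock.amt
9
6

== RESULT ==
stock.amt
9
6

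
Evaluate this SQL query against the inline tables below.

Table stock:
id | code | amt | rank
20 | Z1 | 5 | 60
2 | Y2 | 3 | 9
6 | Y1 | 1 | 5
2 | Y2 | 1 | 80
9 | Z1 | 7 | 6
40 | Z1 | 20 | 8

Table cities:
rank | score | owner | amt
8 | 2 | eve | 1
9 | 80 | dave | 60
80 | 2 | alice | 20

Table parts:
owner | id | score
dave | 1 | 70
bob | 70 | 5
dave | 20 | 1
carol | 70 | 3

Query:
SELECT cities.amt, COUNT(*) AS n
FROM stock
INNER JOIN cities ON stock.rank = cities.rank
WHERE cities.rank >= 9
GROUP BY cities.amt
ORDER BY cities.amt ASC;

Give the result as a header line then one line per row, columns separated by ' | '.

After JOIN cities (3 rows):
stock.id | stock.code | stock.amt | stock.rank | cities.rank | cities.score | cities.owner | cities.amt
2 | Y2 | 3 | 9 | 9 | 80 | dave | 60
2 | Y2 | 1 | 80 | 80 | 2 | alice | 20
40 | Z1 | 20 | 8 | 8 | 2 | eve | 1
After WHERE (2 rows):
stock.id | stock.code | stock.amt | stock.rank | cities.rank | cities.score | cities.owner | cities.amt
2 | Y2 | 3 | 9 | 9 | 80 | dave | 60
2 | Y2 | 1 | 80 | 80 | 2 | alice | 20
After GROUP BY (2 rows):
cities.amt | n
60 | 1
20 | 1
After ORDER BY (2 rows):
cities.amt | n
20 | 1
60 | 1

== RESULT ==
cities.amt | n
20 | 1
60 | 1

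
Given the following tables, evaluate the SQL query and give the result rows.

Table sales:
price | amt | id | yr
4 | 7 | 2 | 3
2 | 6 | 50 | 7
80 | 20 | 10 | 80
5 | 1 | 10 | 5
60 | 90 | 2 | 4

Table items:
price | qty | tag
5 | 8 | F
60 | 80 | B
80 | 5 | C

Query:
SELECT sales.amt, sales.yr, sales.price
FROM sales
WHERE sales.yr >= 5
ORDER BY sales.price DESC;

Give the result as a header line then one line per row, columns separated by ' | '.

== RESULT ==
sales.amt | sales.yr | sales.price
20 | 80 | 80
1 | 5 | 5
6 | 7 | 2

Derivation:
After WHERE (3 rows):
sales.price | sales.amt | sales.id | sales.yr
2 | 6 | 50 | 7
80 | 20 | 10 | 80
5 | 1 | 10 | 5
After SELECT (3 rows):
sales.amt | sales.yr | sales.price
6 | 7 | 2
20 | 80 | 80
1 | 5 | 5
After ORDER BY (3 rows):
sales.amt | sales.yr | sales.price
20 | 80 | 80
1 | 5 | 5
6 | 7 | 2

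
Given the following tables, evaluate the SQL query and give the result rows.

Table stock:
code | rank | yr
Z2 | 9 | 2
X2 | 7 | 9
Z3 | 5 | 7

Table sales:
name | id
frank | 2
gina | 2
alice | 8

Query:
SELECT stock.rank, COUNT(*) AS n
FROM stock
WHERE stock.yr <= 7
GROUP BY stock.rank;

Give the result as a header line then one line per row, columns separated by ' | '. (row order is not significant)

== RESULT ==
stock.rank | n
9 | 1
5 | 1

Derivation:
After WHERE (2 rows):
stock.code | stock.rank | stock.yr
Z2 | 9 | 2
Z3 | 5 | 7
After GROUP BY (2 rows):
stock.rank | n
9 | 1
5 | 1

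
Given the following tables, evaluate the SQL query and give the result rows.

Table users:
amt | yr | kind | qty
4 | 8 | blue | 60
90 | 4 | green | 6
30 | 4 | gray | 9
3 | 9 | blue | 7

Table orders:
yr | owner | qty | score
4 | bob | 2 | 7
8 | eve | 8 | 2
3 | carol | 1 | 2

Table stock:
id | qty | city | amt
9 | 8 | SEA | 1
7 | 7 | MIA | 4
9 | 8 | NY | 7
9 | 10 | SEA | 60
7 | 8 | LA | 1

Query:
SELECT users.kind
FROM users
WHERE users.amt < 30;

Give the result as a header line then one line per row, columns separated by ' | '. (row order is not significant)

== RESULT ==
users.kind
blue
blue

Derivation:
After WHERE (2 rows):
users.amt | users.yr | users.kind | users.qty
4 | 8 | blue | 60
3 | 9 | blue | 7
After SELECT (2 rows):
users.kind
blue
blue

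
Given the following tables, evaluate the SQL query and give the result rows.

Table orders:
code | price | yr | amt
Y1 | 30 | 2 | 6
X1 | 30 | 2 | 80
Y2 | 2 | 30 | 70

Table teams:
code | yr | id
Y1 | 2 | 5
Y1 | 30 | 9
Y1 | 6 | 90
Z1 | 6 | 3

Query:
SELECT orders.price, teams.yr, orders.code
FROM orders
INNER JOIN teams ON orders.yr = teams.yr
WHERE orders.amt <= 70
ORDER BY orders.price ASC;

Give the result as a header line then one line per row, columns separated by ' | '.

After JOIN teams (3 rows):
orders.code | orders.price | orders.yr | orders.amt | teams.code | teams.yr | teams.id
Y1 | 30 | 2 | 6 | Y1 | 2 | 5
X1 | 30 | 2 | 80 | Y1 | 2 | 5
Y2 | 2 | 30 | 70 | Y1 | 30 | 9
After WHERE (2 rows):
orders.code | orders.price | orders.yr | orders.amt | teams.code | teams.yr | teams.id
Y1 | 30 | 2 | 6 | Y1 | 2 | 5
Y2 | 2 | 30 | 70 | Y1 | 30 | 9
After SELECT (2 rows):
orders.price | teams.yr | orders.code
30 | 2 | Y1
2 | 30 | Y2
After ORDER BY (2 rows):
orders.price | teams.yr | orders.code
2 | 30 | Y2
30 | 2 | Y1

== RESULT ==
orders.price | teams.yr | orders.code
2 | 30 | Y2
30 | 2 | Y1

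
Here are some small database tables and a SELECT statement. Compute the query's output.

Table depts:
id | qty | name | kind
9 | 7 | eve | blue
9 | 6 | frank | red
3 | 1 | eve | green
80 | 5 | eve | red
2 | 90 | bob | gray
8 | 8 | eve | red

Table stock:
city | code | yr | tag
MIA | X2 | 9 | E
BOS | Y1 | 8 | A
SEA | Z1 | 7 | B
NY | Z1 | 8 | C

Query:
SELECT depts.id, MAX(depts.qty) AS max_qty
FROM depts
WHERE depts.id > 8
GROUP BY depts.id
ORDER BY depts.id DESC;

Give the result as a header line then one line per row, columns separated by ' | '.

After WHERE (3 rows):
depts.id | depts.qty | depts.name | depts.kind
9 | 7 | eve | blue
9 | 6 | frank | red
80 | 5 | eve | red
After GROUP BY (2 rows):
depts.id | max_qty
9 | 7
80 | 5
After ORDER BY (2 rows):
depts.id | max_qty
80 | 5
9 | 7

== RESULT ==
depts.id | max_qty
80 | 5
9 | 7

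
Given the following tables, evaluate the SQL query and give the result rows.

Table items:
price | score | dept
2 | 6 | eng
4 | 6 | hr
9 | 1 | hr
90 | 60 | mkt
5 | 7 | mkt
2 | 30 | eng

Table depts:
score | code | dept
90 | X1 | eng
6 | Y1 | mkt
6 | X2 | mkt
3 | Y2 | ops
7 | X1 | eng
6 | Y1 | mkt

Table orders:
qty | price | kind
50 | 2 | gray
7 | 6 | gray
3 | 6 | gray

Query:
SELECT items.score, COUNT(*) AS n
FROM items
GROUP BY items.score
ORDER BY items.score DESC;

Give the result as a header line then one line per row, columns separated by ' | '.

After GROUP BY (5 rows):
items.score | n
6 | 2
1 | 1
60 | 1
7 | 1
30 | 1
After ORDER BY (5 rows):
items.score | n
60 | 1
30 | 1
7 | 1
6 | 2
1 | 1

== RESULT ==
items.score | n
60 | 1
30 | 1
7 | 1
6 | 2
1 | 1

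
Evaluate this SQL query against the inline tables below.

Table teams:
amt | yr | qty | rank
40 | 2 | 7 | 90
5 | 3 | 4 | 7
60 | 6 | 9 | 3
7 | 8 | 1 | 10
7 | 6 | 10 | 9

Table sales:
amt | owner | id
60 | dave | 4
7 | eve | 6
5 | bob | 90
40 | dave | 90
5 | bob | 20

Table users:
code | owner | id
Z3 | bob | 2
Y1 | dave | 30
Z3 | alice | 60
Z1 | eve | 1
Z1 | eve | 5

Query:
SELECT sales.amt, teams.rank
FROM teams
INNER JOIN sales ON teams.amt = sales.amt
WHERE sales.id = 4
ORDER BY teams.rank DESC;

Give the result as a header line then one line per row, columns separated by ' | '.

After JOIN sales (6 rows):
teams.amt | teams.yr | teams.qty | teams.rank | sales.amt | sales.owner | sales.id
40 | 2 | 7 | 90 | 40 | dave | 90
5 | 3 | 4 | 7 | 5 | bob | 90
5 | 3 | 4 | 7 | 5 | bob | 20
60 | 6 | 9 | 3 | 60 | dave | 4
7 | 8 | 1 | 10 | 7 | eve | 6
7 | 6 | 10 | 9 | 7 | eve | 6
After WHERE (1 rows):
teams.amt | teams.yr | teams.qty | teams.rank | sales.amt | sales.owner | sales.id
60 | 6 | 9 | 3 | 60 | dave | 4
After SELECT (1 rows):
sales.amt | teams.rank
60 | 3
After ORDER BY (1 rows):
sales.amt | teams.rank
60 | 3

== RESULT ==
sales.amt | teams.rank
60 | 3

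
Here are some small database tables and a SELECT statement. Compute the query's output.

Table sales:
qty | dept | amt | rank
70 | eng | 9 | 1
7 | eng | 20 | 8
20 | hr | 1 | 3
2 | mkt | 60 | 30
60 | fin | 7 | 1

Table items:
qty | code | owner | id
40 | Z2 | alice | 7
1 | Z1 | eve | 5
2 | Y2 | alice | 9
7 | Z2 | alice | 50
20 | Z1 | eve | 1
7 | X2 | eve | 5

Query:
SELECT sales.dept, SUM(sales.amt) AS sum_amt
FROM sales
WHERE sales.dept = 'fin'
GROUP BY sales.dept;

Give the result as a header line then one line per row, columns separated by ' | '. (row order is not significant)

After WHERE (1 rows):
sales.qty | sales.dept | sales.amt | sales.rank
60 | fin | 7 | 1
After GROUP BY (1 rows):
sales.dept | sum_amt
fin | 7

== RESULT ==
sales.dept | sum_amt
fin | 7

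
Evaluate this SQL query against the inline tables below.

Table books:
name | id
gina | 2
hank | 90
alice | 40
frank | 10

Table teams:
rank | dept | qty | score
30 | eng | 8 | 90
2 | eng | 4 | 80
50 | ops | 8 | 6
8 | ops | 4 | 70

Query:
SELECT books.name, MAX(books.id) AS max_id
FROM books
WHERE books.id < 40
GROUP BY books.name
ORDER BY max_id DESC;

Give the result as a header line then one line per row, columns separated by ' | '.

After WHERE (2 rows):
books.name | books.id
gina | 2
frank | 10
After GROUP BY (2 rows):
books.name | max_id
gina | 2
frank | 10
After ORDER BY (2 rows):
books.name | max_id
frank | 10
gina | 2

== RESULT ==
books.name | max_id
frank | 10
gina | 2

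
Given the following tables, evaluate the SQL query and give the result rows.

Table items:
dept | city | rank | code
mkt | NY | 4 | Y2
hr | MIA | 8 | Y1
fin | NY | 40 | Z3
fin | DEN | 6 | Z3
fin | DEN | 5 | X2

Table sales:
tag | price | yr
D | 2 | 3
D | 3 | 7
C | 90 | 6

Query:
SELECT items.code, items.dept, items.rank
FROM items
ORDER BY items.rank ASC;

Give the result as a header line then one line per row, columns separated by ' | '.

== RESULT ==
items.code | items.dept | items.rank
Y2 | mkt | 4
X2 | fin | 5
Z3 | fin | 6
Y1 | hr | 8
Z3 | fin | 40

Derivation:
After SELECT (5 rows):
items.code | items.dept | items.rank
Y2 | mkt | 4
Y1 | hr | 8
Z3 | fin | 40
Z3 | fin | 6
X2 | fin | 5
After ORDER BY (5 rows):
items.code | items.dept | items.rank
Y2 | mkt | 4
X2 | fin | 5
Z3 | fin | 6
Y1 | hr | 8
Z3 | fin | 40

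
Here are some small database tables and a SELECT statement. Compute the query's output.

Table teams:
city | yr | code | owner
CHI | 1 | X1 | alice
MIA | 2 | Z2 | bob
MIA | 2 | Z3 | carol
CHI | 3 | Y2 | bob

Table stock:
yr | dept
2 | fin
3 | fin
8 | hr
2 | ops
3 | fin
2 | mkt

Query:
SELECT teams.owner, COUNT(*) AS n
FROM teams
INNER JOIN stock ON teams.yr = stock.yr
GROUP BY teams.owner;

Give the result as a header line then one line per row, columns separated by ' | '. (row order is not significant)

== RESULT ==
teams.owner | n
bob | 5
carol | 3

Derivation:
After JOIN stock (8 rows):
teams.city | teams.yr | teams.code | teams.owner | stock.yr | stock.dept
MIA | 2 | Z2 | bob | 2 | fin
MIA | 2 | Z2 | bob | 2 | ops
MIA | 2 | Z2 | bob | 2 | mkt
MIA | 2 | Z3 | carol | 2 | fin
MIA | 2 | Z3 | carol | 2 | ops
MIA | 2 | Z3 | carol | 2 | mkt
CHI | 3 | Y2 | bob | 3 | fin
CHI | 3 | Y2 | bob | 3 | fin
After GROUP BY (2 rows):
teams.owner | n
bob | 5
carol | 3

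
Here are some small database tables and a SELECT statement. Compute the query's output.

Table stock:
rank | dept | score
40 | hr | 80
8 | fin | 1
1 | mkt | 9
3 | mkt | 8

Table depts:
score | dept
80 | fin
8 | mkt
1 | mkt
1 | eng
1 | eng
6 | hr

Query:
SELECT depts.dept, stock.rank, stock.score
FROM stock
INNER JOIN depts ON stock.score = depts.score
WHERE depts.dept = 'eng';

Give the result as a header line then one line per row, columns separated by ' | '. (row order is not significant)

== RESULT ==
depts.dept | stock.rank | stock.score
eng | 8 | 1
eng | 8 | 1

Derivation:
After JOIN depts (5 rows):
stock.rank | stock.dept | stock.score | depts.score | depts.dept
40 | hr | 80 | 80 | fin
8 | fin | 1 | 1 | mkt
8 | fin | 1 | 1 | eng
8 | fin | 1 | 1 | eng
3 | mkt | 8 | 8 | mkt
After WHERE (2 rows):
stock.rank | stock.dept | stock.score | depts.score | depts.dept
8 | fin | 1 | 1 | eng
8 | fin | 1 | 1 | eng
After SELECT (2 rows):
depts.dept | stock.rank | stock.score
eng | 8 | 1
eng | 8 | 1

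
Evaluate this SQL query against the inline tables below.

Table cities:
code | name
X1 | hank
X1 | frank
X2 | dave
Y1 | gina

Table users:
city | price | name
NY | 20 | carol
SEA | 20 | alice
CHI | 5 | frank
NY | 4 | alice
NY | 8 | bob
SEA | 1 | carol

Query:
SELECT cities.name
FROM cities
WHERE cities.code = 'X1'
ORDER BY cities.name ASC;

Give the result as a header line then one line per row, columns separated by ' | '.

== RESULT ==
cities.name
frank
hank

Derivation:
After WHERE (2 rows):
cities.code | cities.name
X1 | hank
X1 | frank
After SELECT (2 rows):
cities.name
hank
frank
After ORDER BY (2 rows):
cities.name
frank
hank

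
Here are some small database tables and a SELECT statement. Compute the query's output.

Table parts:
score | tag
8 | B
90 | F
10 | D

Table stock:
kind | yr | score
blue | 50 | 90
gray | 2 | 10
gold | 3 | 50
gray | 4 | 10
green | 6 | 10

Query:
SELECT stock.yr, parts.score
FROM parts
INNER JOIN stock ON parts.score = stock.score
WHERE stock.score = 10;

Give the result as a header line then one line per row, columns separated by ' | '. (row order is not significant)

== RESULT ==
stock.yr | parts.score
2 | 10
4 | 10
6 | 10

Derivation:
After JOIN stock (4 rows):
parts.score | parts.tag | stock.kind | stock.yr | stock.score
90 | F | blue | 50 | 90
10 | D | gray | 2 | 10
10 | D | gray | 4 | 10
10 | D | green | 6 | 10
After WHERE (3 rows):
parts.score | parts.tag | stock.kind | stock.yr | stock.score
10 | D | gray | 2 | 10
10 | D | gray | 4 | 10
10 | D | green | 6 | 10
After SELECT (3 rows):
stock.yr | parts.score
2 | 10
4 | 10
6 | 10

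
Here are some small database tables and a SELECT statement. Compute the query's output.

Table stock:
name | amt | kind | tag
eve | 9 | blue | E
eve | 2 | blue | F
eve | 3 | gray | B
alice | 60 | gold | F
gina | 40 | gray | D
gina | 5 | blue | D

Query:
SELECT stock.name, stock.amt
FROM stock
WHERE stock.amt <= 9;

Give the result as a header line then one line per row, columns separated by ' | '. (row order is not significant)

== RESULT ==
stock.name | stock.amt
eve | 9
eve | 2
eve | 3
gina | 5

Derivation:
After WHERE (4 rows):
stock.name | stock.amt | stock.kind | stock.tag
eve | 9 | blue | E
eve | 2 | blue | F
eve | 3 | gray | B
gina | 5 | blue | D
After SELECT (4 rows):
stock.name | stock.amt
eve | 9
eve | 2
eve | 3
gina | 5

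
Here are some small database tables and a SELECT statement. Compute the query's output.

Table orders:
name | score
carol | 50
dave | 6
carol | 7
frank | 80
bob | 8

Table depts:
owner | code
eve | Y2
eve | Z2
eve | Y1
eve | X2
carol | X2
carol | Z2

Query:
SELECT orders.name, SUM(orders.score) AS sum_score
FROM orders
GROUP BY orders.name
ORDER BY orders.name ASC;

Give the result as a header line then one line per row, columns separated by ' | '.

After GROUP BY (4 rows):
orders.name | sum_score
carol | 57
dave | 6
frank | 80
bob | 8
After ORDER BY (4 rows):
orders.name | sum_score
bob | 8
carol | 57
dave | 6
frank | 80

== RESULT ==
orders.name | sum_score
bob | 8
carol | 57
dave | 6
frank | 80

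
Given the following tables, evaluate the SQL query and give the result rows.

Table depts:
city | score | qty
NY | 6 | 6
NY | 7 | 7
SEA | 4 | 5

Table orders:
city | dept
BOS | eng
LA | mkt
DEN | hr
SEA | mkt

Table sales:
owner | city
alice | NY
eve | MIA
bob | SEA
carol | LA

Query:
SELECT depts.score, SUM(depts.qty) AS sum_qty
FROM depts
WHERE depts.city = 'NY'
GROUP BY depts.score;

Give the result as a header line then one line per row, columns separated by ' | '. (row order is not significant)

After WHERE (2 rows):
depts.city | depts.score | depts.qty
NY | 6 | 6
NY | 7 | 7
After GROUP BY (2 rows):
depts.score | sum_qty
6 | 6
7 | 7

== RESULT ==
depts.score | sum_qty
6 | 6
7 | 7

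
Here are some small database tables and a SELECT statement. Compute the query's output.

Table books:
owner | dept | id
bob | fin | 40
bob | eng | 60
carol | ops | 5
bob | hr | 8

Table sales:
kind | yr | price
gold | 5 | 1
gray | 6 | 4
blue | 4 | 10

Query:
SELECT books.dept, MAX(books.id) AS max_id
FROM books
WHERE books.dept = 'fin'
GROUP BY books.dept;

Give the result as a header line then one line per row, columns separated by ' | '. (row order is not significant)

After WHERE (1 rows):
books.owner | books.dept | books.id
bob | fin | 40
After GROUP BY (1 rows):
books.dept | max_id
fin | 40

== RESULT ==
books.dept | max_id
fin | 40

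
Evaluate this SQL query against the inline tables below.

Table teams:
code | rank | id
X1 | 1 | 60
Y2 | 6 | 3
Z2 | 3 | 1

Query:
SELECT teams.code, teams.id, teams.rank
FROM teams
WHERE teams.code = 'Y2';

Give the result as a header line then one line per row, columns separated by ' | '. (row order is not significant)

After WHERE (1 rows):
teams.code | teams.rank | teams.id
Y2 | 6 | 3
After SELECT (1 rows):
teams.code | teams.id | teams.rank
Y2 | 3 | 6

== RESULT ==
teams.code | teams.id | teams.rank
Y2 | 3 | 6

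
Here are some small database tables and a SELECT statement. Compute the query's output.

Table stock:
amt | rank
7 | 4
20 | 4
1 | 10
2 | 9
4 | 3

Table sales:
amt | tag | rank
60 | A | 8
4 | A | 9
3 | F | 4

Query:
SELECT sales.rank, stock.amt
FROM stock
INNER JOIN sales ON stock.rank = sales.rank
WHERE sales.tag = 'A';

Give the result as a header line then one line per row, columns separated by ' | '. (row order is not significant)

== RESULT ==
sales.rank | stock.amt
9 | 2

Derivation:
After JOIN sales (3 rows):
stock.amt | stock.rank | sales.amt | sales.tag | sales.rank
7 | 4 | 3 | F | 4
20 | 4 | 3 | F | 4
2 | 9 | 4 | A | 9
After WHERE (1 rows):
stock.amt | stock.rank | sales.amt | sales.tag | sales.rank
2 | 9 | 4 | A | 9
After SELECT (1 rows):
sales.rank | stock.amt
9 | 2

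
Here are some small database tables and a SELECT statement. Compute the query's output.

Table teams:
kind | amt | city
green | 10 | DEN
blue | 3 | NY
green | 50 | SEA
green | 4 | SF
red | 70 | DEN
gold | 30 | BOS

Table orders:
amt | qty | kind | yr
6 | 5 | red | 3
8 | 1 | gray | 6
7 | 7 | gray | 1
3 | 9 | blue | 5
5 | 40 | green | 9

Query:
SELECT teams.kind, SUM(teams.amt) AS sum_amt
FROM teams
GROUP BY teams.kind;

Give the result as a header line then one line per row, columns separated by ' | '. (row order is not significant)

== RESULT ==
teams.kind | sum_amt
green | 64
blue | 3
red | 70
gold | 30

Derivation:
After GROUP BY (4 rows):
teams.kind | sum_amt
green | 64
blue | 3
red | 70
gold | 30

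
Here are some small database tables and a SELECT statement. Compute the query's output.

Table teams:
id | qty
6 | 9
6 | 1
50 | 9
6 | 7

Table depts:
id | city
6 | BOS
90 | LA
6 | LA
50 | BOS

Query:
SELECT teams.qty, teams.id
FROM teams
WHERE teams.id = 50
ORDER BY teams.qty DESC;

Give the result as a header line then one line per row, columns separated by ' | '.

After WHERE (1 rows):
teams.id | teams.qty
50 | 9
After SELECT (1 rows):
teams.qty | teams.id
9 | 50
After ORDER BY (1 rows):
teams.qty | teams.id
9 | 50

== RESULT ==
teams.qty | teams.id
9 | 50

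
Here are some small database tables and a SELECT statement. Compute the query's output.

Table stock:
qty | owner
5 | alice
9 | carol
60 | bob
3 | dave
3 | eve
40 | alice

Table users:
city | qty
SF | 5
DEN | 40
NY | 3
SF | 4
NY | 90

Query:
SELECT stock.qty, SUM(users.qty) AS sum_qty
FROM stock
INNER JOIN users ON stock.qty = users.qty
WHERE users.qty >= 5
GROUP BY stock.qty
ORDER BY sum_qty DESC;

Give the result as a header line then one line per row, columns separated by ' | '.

After JOIN users (4 rows):
stock.qty | stock.owner | users.city | users.qty
5 | alice | SF | 5
3 | dave | NY | 3
3 | eve | NY | 3
40 | alice | DEN | 40
After WHERE (2 rows):
stock.qty | stock.owner | users.city | users.qty
5 | alice | SF | 5
40 | alice | DEN | 40
After GROUP BY (2 rows):
stock.qty | sum_qty
5 | 5
40 | 40
After ORDER BY (2 rows):
stock.qty | sum_qty
40 | 40
5 | 5

== RESULT ==
stock.qty | sum_qty
40 | 40
5 | 5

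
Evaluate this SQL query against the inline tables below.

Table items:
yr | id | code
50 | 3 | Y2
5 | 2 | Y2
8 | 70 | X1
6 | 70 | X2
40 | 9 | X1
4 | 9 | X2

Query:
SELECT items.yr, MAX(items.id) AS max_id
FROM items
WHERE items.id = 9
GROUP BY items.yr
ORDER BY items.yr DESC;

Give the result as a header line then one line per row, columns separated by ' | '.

== RESULT ==
items.yr | max_id
40 | 9
4 | 9

Derivation:
After WHERE (2 rows):
items.yr | items.id | items.code
40 | 9 | X1
4 | 9 | X2
After GROUP BY (2 rows):
items.yr | max_id
40 | 9
4 | 9
After ORDER BY (2 rows):
items.yr | max_id
40 | 9
4 | 9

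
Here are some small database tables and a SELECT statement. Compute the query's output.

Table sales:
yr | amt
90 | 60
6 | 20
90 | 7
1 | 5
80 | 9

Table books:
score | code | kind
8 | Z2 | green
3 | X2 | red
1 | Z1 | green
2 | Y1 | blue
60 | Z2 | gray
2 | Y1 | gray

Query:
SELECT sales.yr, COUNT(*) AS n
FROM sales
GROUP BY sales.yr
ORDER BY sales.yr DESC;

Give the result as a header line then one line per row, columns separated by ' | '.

== RESULT ==
sales.yr | n
90 | 2
80 | 1
6 | 1
1 | 1

Derivation:
After GROUP BY (4 rows):
sales.yr | n
90 | 2
6 | 1
1 | 1
80 | 1
After ORDER BY (4 rows):
sales.yr | n
90 | 2
80 | 1
6 | 1
1 | 1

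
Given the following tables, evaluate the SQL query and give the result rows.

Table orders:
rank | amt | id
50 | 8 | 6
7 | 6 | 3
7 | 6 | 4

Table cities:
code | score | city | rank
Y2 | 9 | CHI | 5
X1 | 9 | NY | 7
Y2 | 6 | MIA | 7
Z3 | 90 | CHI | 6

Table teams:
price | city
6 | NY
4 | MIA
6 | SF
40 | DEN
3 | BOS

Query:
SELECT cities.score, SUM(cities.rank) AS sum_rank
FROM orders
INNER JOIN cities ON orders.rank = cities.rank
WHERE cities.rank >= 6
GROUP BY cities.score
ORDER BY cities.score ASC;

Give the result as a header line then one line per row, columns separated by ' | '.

After JOIN cities (4 rows):
orders.rank | orders.amt | orders.id | cities.code | cities.score | cities.city | cities.rank
7 | 6 | 3 | X1 | 9 | NY | 7
7 | 6 | 3 | Y2 | 6 | MIA | 7
7 | 6 | 4 | X1 | 9 | NY | 7
7 | 6 | 4 | Y2 | 6 | MIA | 7
After WHERE (4 rows):
orders.rank | orders.amt | orders.id | cities.code | cities.score | cities.city | cities.rank
7 | 6 | 3 | X1 | 9 | NY | 7
7 | 6 | 3 | Y2 | 6 | MIA | 7
7 | 6 | 4 | X1 | 9 | NY | 7
7 | 6 | 4 | Y2 | 6 | MIA | 7
After GROUP BY (2 rows):
cities.score | sum_rank
9 | 14
6 | 14
After ORDER BY (2 rows):
cities.score | sum_rank
6 | 14
9 | 14

== RESULT ==
cities.score | sum_rank
6 | 14
9 | 14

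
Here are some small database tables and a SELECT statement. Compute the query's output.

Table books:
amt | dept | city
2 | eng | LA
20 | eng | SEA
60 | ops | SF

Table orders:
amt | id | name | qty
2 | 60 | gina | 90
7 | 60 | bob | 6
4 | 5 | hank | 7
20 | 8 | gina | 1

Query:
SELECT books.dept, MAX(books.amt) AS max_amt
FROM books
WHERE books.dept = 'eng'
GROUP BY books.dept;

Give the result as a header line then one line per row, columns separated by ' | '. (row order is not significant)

After WHERE (2 rows):
books.amt | books.dept | books.city
2 | eng | LA
20 | eng | SEA
After GROUP BY (1 rows):
books.dept | max_amt
eng | 20

== RESULT ==
books.dept | max_amt
eng | 20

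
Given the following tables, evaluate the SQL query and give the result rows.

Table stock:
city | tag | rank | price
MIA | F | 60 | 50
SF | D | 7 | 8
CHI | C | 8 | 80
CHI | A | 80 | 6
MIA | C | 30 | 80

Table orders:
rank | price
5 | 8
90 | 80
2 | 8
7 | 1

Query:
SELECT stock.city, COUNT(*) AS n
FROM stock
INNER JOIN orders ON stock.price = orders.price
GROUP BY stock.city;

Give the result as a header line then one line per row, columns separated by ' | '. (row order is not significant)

After JOIN orders (4 rows):
stock.city | stock.tag | stock.rank | stock.price | orders.rank | orders.price
SF | D | 7 | 8 | 5 | 8
SF | D | 7 | 8 | 2 | 8
CHI | C | 8 | 80 | 90 | 80
MIA | C | 30 | 80 | 90 | 80
After GROUP BY (3 rows):
stock.city | n
SF | 2
CHI | 1
MIA | 1

== RESULT ==
stock.city | n
SF | 2
CHI | 1
MIA | 1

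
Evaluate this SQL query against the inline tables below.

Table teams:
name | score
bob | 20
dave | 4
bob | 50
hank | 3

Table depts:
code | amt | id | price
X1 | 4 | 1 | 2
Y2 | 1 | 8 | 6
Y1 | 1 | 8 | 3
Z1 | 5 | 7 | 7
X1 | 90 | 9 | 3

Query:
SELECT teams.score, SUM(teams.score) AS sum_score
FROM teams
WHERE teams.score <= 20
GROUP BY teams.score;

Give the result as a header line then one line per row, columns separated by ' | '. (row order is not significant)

== RESULT ==
teams.score | sum_score
20 | 20
4 | 4
3 | 3

Derivation:
After WHERE (3 rows):
teams.name | teams.score
bob | 20
dave | 4
hank | 3
After GROUP BY (3 rows):
teams.score | sum_score
20 | 20
4 | 4
3 | 3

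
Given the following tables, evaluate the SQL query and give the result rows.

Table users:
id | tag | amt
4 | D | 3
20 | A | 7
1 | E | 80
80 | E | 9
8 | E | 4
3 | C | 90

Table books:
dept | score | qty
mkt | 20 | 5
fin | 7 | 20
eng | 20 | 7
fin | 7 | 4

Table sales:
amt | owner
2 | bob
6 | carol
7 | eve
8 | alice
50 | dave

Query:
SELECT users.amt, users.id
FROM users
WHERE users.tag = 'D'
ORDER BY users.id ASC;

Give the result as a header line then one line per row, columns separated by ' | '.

== RESULT ==
users.amt | users.id
3 | 4

Derivation:
After WHERE (1 rows):
users.id | users.tag | users.amt
4 | D | 3
After SELECT (1 rows):
users.amt | users.id
3 | 4
After ORDER BY (1 rows):
users.amt | users.id
3 | 4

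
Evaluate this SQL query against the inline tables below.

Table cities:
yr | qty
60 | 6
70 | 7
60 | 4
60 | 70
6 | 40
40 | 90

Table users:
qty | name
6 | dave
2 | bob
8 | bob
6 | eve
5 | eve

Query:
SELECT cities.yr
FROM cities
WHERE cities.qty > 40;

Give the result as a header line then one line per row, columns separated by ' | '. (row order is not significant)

After WHERE (2 rows):
cities.yr | cities.qty
60 | 70
40 | 90
After SELECT (2 rows):
cities.yr
60
40

== RESULT ==
cities.yr
60
40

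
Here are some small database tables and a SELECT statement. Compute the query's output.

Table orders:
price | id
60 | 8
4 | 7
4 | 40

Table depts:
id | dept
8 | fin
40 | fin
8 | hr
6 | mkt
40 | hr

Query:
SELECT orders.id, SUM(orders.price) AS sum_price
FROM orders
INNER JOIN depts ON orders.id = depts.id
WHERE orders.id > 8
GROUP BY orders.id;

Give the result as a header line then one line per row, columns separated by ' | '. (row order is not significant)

== RESULT ==
orders.id | sum_price
40 | 8

Derivation:
After JOIN depts (4 rows):
orders.price | orders.id | depts.id | depts.dept
60 | 8 | 8 | fin
60 | 8 | 8 | hr
4 | 40 | 40 | fin
4 | 40 | 40 | hr
After WHERE (2 rows):
orders.price | orders.id | depts.id | depts.dept
4 | 40 | 40 | fin
4 | 40 | 40 | hr
After GROUP BY (1 rows):
orders.id | sum_price
40 | 8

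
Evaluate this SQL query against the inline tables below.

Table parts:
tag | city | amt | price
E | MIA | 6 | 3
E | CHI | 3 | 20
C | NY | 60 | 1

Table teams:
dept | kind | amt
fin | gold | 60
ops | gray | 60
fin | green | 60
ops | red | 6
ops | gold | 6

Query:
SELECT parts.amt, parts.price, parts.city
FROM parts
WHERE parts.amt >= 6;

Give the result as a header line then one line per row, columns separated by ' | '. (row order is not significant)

== RESULT ==
parts.amt | parts.price | parts.city
6 | 3 | MIA
60 | 1 | NY

Derivation:
After WHERE (2 rows):
parts.tag | parts.city | parts.amt | parts.price
E | MIA | 6 | 3
C | NY | 60 | 1
After SELECT (2 rows):
parts.amt | parts.price | parts.city
6 | 3 | MIA
60 | 1 | NY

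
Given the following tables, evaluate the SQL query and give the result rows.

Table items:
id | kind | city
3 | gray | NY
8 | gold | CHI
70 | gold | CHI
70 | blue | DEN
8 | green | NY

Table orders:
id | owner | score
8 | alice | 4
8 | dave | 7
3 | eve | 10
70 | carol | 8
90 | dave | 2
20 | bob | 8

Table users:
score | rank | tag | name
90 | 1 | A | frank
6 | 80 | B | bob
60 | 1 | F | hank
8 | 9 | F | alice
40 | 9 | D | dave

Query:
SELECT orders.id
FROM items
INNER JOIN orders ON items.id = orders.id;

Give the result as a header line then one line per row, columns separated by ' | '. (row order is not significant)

After JOIN orders (7 rows):
items.id | items.kind | items.city | orders.id | orders.owner | orders.score
3 | gray | NY | 3 | eve | 10
8 | gold | CHI | 8 | alice | 4
8 | gold | CHI | 8 | dave | 7
70 | gold | CHI | 70 | carol | 8
70 | blue | DEN | 70 | carol | 8
8 | green | NY | 8 | alice | 4
8 | green | NY | 8 | dave | 7
After SELECT (7 rows):
orders.id
3
8
8
70
70
8
8

== RESULT ==
orders.id
3
8
8
70
70
8
8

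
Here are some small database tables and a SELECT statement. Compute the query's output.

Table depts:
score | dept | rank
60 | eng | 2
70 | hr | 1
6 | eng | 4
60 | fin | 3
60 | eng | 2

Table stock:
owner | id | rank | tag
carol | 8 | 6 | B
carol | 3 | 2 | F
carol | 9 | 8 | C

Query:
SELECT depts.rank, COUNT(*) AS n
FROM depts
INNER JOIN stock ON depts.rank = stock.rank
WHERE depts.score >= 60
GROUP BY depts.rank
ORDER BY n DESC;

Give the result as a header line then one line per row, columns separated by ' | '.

== RESULT ==
depts.rank | n
2 | 2

Derivation:
After JOIN stock (2 rows):
depts.score | depts.dept | depts.rank | stock.owner | stock.id | stock.rank | stock.tag
60 | eng | 2 | carol | 3 | 2 | F
60 | eng | 2 | carol | 3 | 2 | F
After WHERE (2 rows):
depts.score | depts.dept | depts.rank | stock.owner | stock.id | stock.rank | stock.tag
60 | eng | 2 | carol | 3 | 2 | F
60 | eng | 2 | carol | 3 | 2 | F
After GROUP BY (1 rows):
depts.rank | n
2 | 2
After ORDER BY (1 rows):
depts.rank | n
2 | 2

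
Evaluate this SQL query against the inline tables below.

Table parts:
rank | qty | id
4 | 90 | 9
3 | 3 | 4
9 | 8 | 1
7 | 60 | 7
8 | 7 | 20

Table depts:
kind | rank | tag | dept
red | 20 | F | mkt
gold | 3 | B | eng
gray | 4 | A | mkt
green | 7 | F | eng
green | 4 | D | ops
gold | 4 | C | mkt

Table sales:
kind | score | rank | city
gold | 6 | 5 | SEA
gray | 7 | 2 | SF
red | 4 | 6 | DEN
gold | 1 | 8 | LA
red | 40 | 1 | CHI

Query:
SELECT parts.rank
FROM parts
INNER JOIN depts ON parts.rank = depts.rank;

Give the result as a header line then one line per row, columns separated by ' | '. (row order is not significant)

After JOIN depts (5 rows):
parts.rank | parts.qty | parts.id | depts.kind | depts.rank | depts.tag | depts.dept
4 | 90 | 9 | gray | 4 | A | mkt
4 | 90 | 9 | green | 4 | D | ops
4 | 90 | 9 | gold | 4 | C | mkt
3 | 3 | 4 | gold | 3 | B | eng
7 | 60 | 7 | green | 7 | F | eng
After SELECT (5 rows):
parts.rank
4
4
4
3
7

== RESULT ==
parts.rank
4
4
4
3
7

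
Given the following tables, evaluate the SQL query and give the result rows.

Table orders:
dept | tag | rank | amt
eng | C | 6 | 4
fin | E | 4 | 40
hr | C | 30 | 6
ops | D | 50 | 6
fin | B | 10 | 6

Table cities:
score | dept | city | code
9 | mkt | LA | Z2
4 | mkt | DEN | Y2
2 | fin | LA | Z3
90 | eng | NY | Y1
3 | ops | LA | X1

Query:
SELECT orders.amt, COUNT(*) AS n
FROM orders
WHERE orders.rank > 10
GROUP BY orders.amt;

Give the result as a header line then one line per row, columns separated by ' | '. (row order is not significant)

After WHERE (2 rows):
orders.dept | orders.tag | orders.rank | orders.amt
hr | C | 30 | 6
ops | D | 50 | 6
After GROUP BY (1 rows):
orders.amt | n
6 | 2

== RESULT ==
orders.amt | n
6 | 2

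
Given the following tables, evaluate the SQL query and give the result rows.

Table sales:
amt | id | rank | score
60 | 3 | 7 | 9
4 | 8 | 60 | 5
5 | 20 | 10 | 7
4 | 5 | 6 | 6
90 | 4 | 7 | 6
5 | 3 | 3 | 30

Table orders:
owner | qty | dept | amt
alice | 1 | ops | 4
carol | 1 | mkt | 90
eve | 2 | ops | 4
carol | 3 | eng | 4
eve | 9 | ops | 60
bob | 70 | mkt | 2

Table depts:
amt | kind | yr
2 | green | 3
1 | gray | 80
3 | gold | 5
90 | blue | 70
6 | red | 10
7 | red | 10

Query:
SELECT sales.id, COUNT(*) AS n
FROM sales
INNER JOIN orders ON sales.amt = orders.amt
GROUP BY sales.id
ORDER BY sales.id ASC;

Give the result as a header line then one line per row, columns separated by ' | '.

After JOIN orders (8 rows):
sales.amt | sales.id | sales.rank | sales.score | orders.owner | orders.qty | orders.dept | orders.amt
60 | 3 | 7 | 9 | eve | 9 | ops | 60
4 | 8 | 60 | 5 | alice | 1 | ops | 4
4 | 8 | 60 | 5 | eve | 2 | ops | 4
4 | 8 | 60 | 5 | carol | 3 | eng | 4
4 | 5 | 6 | 6 | alice | 1 | ops | 4
4 | 5 | 6 | 6 | eve | 2 | ops | 4
4 | 5 | 6 | 6 | carol | 3 | eng | 4
90 | 4 | 7 | 6 | carol | 1 | mkt | 90
After GROUP BY (4 rows):
sales.id | n
3 | 1
8 | 3
5 | 3
4 | 1
After ORDER BY (4 rows):
sales.id | n
3 | 1
4 | 1
5 | 3
8 | 3

== RESULT ==
sales.id | n
3 | 1
4 | 1
5 | 3
8 | 3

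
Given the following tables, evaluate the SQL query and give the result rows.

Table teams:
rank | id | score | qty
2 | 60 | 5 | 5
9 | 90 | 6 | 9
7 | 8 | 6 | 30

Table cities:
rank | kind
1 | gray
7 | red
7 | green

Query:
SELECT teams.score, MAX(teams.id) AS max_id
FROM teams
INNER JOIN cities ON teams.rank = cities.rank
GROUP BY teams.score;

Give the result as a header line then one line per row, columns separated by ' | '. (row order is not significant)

== RESULT ==
teams.score | max_id
6 | 8

Derivation:
After JOIN cities (2 rows):
teams.rank | teams.id | teams.score | teams.qty | cities.rank | cities.kind
7 | 8 | 6 | 30 | 7 | red
7 | 8 | 6 | 30 | 7 | green
After GROUP BY (1 rows):
teams.score | max_id
6 | 8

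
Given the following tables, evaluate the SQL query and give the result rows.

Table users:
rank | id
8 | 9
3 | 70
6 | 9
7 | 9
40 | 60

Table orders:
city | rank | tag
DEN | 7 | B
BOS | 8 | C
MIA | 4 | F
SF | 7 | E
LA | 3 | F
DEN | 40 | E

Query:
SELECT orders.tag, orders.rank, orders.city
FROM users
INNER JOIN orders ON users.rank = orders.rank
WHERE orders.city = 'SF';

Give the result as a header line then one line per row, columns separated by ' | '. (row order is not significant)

== RESULT ==
orders.tag | orders.rank | orders.city
E | 7 | SF

Derivation:
After JOIN orders (5 rows):
users.rank | users.id | orders.city | orders.rank | orders.tag
8 | 9 | BOS | 8 | C
3 | 70 | LA | 3 | F
7 | 9 | DEN | 7 | B
7 | 9 | SF | 7 | E
40 | 60 | DEN | 40 | E
After WHERE (1 rows):
users.rank | users.id | orders.city | orders.rank | orders.tag
7 | 9 | SF | 7 | E
After SELECT (1 rows):
orders.tag | orders.rank | orders.city
E | 7 | SF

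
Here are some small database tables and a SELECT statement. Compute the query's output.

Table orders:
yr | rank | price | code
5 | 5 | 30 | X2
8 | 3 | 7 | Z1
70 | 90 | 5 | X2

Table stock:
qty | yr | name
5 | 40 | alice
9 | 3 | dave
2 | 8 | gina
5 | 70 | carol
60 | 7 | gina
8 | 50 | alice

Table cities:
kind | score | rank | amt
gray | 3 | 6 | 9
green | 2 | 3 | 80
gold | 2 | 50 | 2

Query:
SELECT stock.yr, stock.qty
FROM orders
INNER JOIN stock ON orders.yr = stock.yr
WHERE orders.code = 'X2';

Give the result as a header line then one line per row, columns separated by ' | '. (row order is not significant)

== RESULT ==
stock.yr | stock.qty
70 | 5

Derivation:
After JOIN stock (2 rows):
orders.yr | orders.rank | orders.price | orders.code | stock.qty | stock.yr | stock.name
8 | 3 | 7 | Z1 | 2 | 8 | gina
70 | 90 | 5 | X2 | 5 | 70 | carol
After WHERE (1 rows):
orders.yr | orders.rank | orders.price | orders.code | stock.qty | stock.yr | stock.name
70 | 90 | 5 | X2 | 5 | 70 | carol
After SELECT (1 rows):
stock.yr | stock.qty
70 | 5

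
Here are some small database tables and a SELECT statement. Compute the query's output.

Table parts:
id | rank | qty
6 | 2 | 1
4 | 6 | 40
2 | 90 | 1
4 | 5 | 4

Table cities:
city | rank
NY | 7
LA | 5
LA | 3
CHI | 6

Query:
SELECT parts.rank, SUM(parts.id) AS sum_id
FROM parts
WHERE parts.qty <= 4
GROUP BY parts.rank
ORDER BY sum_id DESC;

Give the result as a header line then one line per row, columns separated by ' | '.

After WHERE (3 rows):
parts.id | parts.rank | parts.qty
6 | 2 | 1
2 | 90 | 1
4 | 5 | 4
After GROUP BY (3 rows):
parts.rank | sum_id
2 | 6
90 | 2
5 | 4
After ORDER BY (3 rows):
parts.rank | sum_id
2 | 6
5 | 4
90 | 2

== RESULT ==
parts.rank | sum_id
2 | 6
5 | 4
90 | 2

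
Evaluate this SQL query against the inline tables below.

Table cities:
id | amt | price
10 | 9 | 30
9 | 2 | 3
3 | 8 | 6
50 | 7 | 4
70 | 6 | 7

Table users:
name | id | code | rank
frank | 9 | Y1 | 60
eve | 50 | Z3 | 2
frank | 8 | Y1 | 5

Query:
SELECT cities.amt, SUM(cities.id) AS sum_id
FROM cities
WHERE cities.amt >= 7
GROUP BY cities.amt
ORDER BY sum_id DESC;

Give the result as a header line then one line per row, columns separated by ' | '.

After WHERE (3 rows):
cities.id | cities.amt | cities.price
10 | 9 | 30
3 | 8 | 6
50 | 7 | 4
After GROUP BY (3 rows):
cities.amt | sum_id
9 | 10
8 | 3
7 | 50
After ORDER BY (3 rows):
cities.amt | sum_id
7 | 50
9 | 10
8 | 3

== RESULT ==
cities.amt | sum_id
7 | 50
9 | 10
8 | 3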